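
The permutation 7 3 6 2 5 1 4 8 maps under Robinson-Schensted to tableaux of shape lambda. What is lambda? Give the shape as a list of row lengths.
[3, 2, 2, 1]

Row-insert each entry into an empty tableau.

After inserting 7: P = [[7]].
After inserting 3: P = [[3], [7]].
After inserting 6: P = [[3, 6], [7]].
After inserting 2: P = [[2, 6], [3], [7]].
After inserting 5: P = [[2, 5], [3, 6], [7]].
After inserting 1: P = [[1, 5], [2, 6], [3], [7]].
After inserting 4: P = [[1, 4], [2, 5], [3, 6], [7]].
After inserting 8: P = [[1, 4, 8], [2, 5], [3, 6], [7]].

The final insertion tableau P = [[1, 4, 8], [2, 5], [3, 6], [7]] has shape [3, 2, 2, 1].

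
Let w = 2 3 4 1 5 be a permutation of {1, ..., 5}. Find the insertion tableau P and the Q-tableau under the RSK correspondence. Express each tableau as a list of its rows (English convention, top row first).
P = [[1, 3, 4, 5], [2]], Q = [[1, 2, 3, 5], [4]]

Insert each entry of the permutation into P by Schensted row insertion, recording in Q the position of each new cell.

After inserting 2: P = [[2]].
After inserting 3: P = [[2, 3]].
After inserting 4: P = [[2, 3, 4]].
After inserting 1: P = [[1, 3, 4], [2]].
After inserting 5: P = [[1, 3, 4, 5], [2]].

So P = [[1, 3, 4, 5], [2]], Q = [[1, 2, 3, 5], [4]].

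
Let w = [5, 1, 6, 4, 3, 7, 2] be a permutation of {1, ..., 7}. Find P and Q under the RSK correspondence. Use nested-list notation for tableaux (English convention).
Insert each entry of the permutation into P by Schensted row insertion, recording in Q the position of each new cell.

Insert 5: appended to row 1. P = [[5]], Q = [[1]].
Insert 1: 1 bumps 5 from row 1; 5 starts row 2. P = [[1], [5]], Q = [[1], [2]].
Insert 6: appended to row 1. P = [[1, 6], [5]], Q = [[1, 3], [2]].
Insert 4: 4 bumps 6 from row 1; 6 appends to row 2. P = [[1, 4], [5, 6]], Q = [[1, 3], [2, 4]].
Insert 3: 3 bumps 4 from row 1; 4 bumps 5 from row 2; 5 starts row 3. P = [[1, 3], [4, 6], [5]], Q = [[1, 3], [2, 4], [5]].
Insert 7: appended to row 1. P = [[1, 3, 7], [4, 6], [5]], Q = [[1, 3, 6], [2, 4], [5]].
Insert 2: 2 bumps 3 from row 1; 3 bumps 4 from row 2; 4 bumps 5 from row 3; 5 starts row 4. P = [[1, 2, 7], [3, 6], [4], [5]], Q = [[1, 3, 6], [2, 4], [5], [7]].

So P = [[1, 2, 7], [3, 6], [4], [5]], Q = [[1, 3, 6], [2, 4], [5], [7]].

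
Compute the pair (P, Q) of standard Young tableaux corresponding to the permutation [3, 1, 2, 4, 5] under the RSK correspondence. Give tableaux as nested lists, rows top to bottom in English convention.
Insert each entry of the permutation into P by Schensted row insertion, recording in Q the position of each new cell.

Insert 3: appended to row 1. P = [[3]], Q = [[1]].
Insert 1: 1 bumps 3 from row 1; 3 starts row 2. P = [[1], [3]], Q = [[1], [2]].
Insert 2: appended to row 1. P = [[1, 2], [3]], Q = [[1, 3], [2]].
Insert 4: appended to row 1. P = [[1, 2, 4], [3]], Q = [[1, 3, 4], [2]].
Insert 5: appended to row 1. P = [[1, 2, 4, 5], [3]], Q = [[1, 3, 4, 5], [2]].

So P = [[1, 2, 4, 5], [3]], Q = [[1, 3, 4, 5], [2]].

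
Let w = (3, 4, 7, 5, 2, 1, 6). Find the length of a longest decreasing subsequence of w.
4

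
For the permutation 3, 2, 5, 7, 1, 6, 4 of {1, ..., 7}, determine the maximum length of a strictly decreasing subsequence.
3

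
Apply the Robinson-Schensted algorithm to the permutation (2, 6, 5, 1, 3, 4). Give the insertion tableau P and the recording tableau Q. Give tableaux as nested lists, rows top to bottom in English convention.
P = [[1, 3, 4], [2, 5], [6]], Q = [[1, 2, 6], [3, 5], [4]]

Insert each entry of the permutation into P by Schensted row insertion, recording in Q the position of each new cell.

Insert 2: appended to row 1. P = [[2]].
Insert 6: appended to row 1. P = [[2, 6]].
Insert 5: 5 bumps 6 from row 1; 6 starts row 2. P = [[2, 5], [6]].
Insert 1: 1 bumps 2 from row 1; 2 bumps 6 from row 2; 6 starts row 3. P = [[1, 5], [2], [6]].
Insert 3: 3 bumps 5 from row 1; 5 appends to row 2. P = [[1, 3], [2, 5], [6]].
Insert 4: appended to row 1. P = [[1, 3, 4], [2, 5], [6]].

So P = [[1, 3, 4], [2, 5], [6]], Q = [[1, 2, 6], [3, 5], [4]].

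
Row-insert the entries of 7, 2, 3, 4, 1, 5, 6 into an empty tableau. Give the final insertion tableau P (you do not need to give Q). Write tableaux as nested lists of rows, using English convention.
After inserting 7: P = [[7]].
After inserting 2: P = [[2], [7]].
After inserting 3: P = [[2, 3], [7]].
After inserting 4: P = [[2, 3, 4], [7]].
After inserting 1: P = [[1, 3, 4], [2], [7]].
After inserting 5: P = [[1, 3, 4, 5], [2], [7]].
After inserting 6: P = [[1, 3, 4, 5, 6], [2], [7]].

So P = [[1, 3, 4, 5, 6], [2], [7]].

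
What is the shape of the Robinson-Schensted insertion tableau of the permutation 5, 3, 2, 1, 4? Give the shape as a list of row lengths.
Row-insert each entry into an empty tableau.

After inserting 5: P = [[5]].
After inserting 3: P = [[3], [5]].
After inserting 2: P = [[2], [3], [5]].
After inserting 1: P = [[1], [2], [3], [5]].
After inserting 4: P = [[1, 4], [2], [3], [5]].

The final insertion tableau P = [[1, 4], [2], [3], [5]] has shape [2, 1, 1, 1].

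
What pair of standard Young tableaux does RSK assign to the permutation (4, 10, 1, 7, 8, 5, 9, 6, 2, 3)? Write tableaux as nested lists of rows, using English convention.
P = [[1, 2, 3, 9], [4, 5, 6], [7, 8], [10]], Q = [[1, 2, 5, 7], [3, 4, 8], [6, 10], [9]]

Insert each entry of the permutation into P by Schensted row insertion, recording in Q the position of each new cell.

Insert 4: appended to row 1. P = [[4]].
Insert 10: appended to row 1. P = [[4, 10]].
Insert 1: 1 bumps 4 from row 1; 4 starts row 2. P = [[1, 10], [4]].
Insert 7: 7 bumps 10 from row 1; 10 appends to row 2. P = [[1, 7], [4, 10]].
Insert 8: appended to row 1. P = [[1, 7, 8], [4, 10]].
Insert 5: 5 bumps 7 from row 1; 7 bumps 10 from row 2; 10 starts row 3. P = [[1, 5, 8], [4, 7], [10]].
Insert 9: appended to row 1. P = [[1, 5, 8, 9], [4, 7], [10]].
Insert 6: 6 bumps 8 from row 1; 8 appends to row 2. P = [[1, 5, 6, 9], [4, 7, 8], [10]].
Insert 2: 2 bumps 5 from row 1; 5 bumps 7 from row 2; 7 bumps 10 from row 3; 10 starts row 4. P = [[1, 2, 6, 9], [4, 5, 8], [7], [10]].
Insert 3: 3 bumps 6 from row 1; 6 bumps 8 from row 2; 8 appends to row 3. P = [[1, 2, 3, 9], [4, 5, 6], [7, 8], [10]].

So P = [[1, 2, 3, 9], [4, 5, 6], [7, 8], [10]], Q = [[1, 2, 5, 7], [3, 4, 8], [6, 10], [9]].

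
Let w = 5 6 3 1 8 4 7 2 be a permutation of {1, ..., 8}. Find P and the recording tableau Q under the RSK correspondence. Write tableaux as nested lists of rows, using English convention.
Insert each entry of the permutation into P by Schensted row insertion, recording in Q the position of each new cell.

After inserting 5: P = [[5]].
After inserting 6: P = [[5, 6]].
After inserting 3: P = [[3, 6], [5]].
After inserting 1: P = [[1, 6], [3], [5]].
After inserting 8: P = [[1, 6, 8], [3], [5]].
After inserting 4: P = [[1, 4, 8], [3, 6], [5]].
After inserting 7: P = [[1, 4, 7], [3, 6, 8], [5]].
After inserting 2: P = [[1, 2, 7], [3, 4, 8], [5, 6]].

So P = [[1, 2, 7], [3, 4, 8], [5, 6]], Q = [[1, 2, 5], [3, 6, 7], [4, 8]].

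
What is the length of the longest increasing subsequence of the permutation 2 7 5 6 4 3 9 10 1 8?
5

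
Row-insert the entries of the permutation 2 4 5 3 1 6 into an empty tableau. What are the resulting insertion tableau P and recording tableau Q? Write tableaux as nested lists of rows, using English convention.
Insert each entry of the permutation into P by Schensted row insertion, recording in Q the position of each new cell.

Insert 2: appended to row 1. P = [[2]].
Insert 4: appended to row 1. P = [[2, 4]].
Insert 5: appended to row 1. P = [[2, 4, 5]].
Insert 3: 3 bumps 4 from row 1; 4 starts row 2. P = [[2, 3, 5], [4]].
Insert 1: 1 bumps 2 from row 1; 2 bumps 4 from row 2; 4 starts row 3. P = [[1, 3, 5], [2], [4]].
Insert 6: appended to row 1. P = [[1, 3, 5, 6], [2], [4]].

So P = [[1, 3, 5, 6], [2], [4]], Q = [[1, 2, 3, 6], [4], [5]].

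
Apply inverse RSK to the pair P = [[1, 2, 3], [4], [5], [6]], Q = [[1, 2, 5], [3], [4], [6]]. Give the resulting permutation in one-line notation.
Reverse RSK: for i = n, n-1, ..., 1, locate i in Q, remove the corresponding corner cell from P, and reverse-bump its entry up through P; the value ejected from row 1 is w(i).

So w = 1 6 5 2 4 3.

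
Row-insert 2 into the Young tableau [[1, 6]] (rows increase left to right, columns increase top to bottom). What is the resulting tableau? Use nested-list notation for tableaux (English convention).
[[1, 2], [6]]

In row 1, 2 replaces 6 (the leftmost entry greater than 2); 6 is bumped to row 2. 6 starts a new row 2. The new tableau is [[1, 2], [6]].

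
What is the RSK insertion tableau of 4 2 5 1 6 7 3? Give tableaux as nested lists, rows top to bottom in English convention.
Insert 4: appended to row 1. P = [[4]].
Insert 2: 2 bumps 4 from row 1; 4 starts row 2. P = [[2], [4]].
Insert 5: appended to row 1. P = [[2, 5], [4]].
Insert 1: 1 bumps 2 from row 1; 2 bumps 4 from row 2; 4 starts row 3. P = [[1, 5], [2], [4]].
Insert 6: appended to row 1. P = [[1, 5, 6], [2], [4]].
Insert 7: appended to row 1. P = [[1, 5, 6, 7], [2], [4]].
Insert 3: 3 bumps 5 from row 1; 5 appends to row 2. P = [[1, 3, 6, 7], [2, 5], [4]].

So P = [[1, 3, 6, 7], [2, 5], [4]].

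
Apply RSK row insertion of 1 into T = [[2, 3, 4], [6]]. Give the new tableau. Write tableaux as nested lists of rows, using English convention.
In row 1, 1 replaces 2 (the leftmost entry greater than 1); 2 is bumped to row 2. In row 2, 2 replaces 6 (the leftmost entry greater than 2); 6 is bumped to row 3. 6 starts a new row 3. The new tableau is [[1, 3, 4], [2], [6]].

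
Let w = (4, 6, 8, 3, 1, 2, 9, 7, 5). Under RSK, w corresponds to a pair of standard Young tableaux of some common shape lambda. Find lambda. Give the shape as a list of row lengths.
[4, 3, 2]

Row-insert each entry into an empty tableau.

After inserting 4: P = [[4]].
After inserting 6: P = [[4, 6]].
After inserting 8: P = [[4, 6, 8]].
After inserting 3: P = [[3, 6, 8], [4]].
After inserting 1: P = [[1, 6, 8], [3], [4]].
After inserting 2: P = [[1, 2, 8], [3, 6], [4]].
After inserting 9: P = [[1, 2, 8, 9], [3, 6], [4]].
After inserting 7: P = [[1, 2, 7, 9], [3, 6, 8], [4]].
After inserting 5: P = [[1, 2, 5, 9], [3, 6, 7], [4, 8]].

The final insertion tableau P = [[1, 2, 5, 9], [3, 6, 7], [4, 8]] has shape [4, 3, 2].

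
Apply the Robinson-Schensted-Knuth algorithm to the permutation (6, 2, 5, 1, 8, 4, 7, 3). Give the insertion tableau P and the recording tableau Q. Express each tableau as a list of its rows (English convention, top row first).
P = [[1, 3, 7], [2, 4, 8], [5], [6]], Q = [[1, 3, 5], [2, 6, 7], [4], [8]]

Insert each entry of the permutation into P by Schensted row insertion, recording in Q the position of each new cell.

Insert 6: appended to row 1. P = [[6]], Q = [[1]].
Insert 2: 2 bumps 6 from row 1; 6 starts row 2. P = [[2], [6]], Q = [[1], [2]].
Insert 5: appended to row 1. P = [[2, 5], [6]], Q = [[1, 3], [2]].
Insert 1: 1 bumps 2 from row 1; 2 bumps 6 from row 2; 6 starts row 3. P = [[1, 5], [2], [6]], Q = [[1, 3], [2], [4]].
Insert 8: appended to row 1. P = [[1, 5, 8], [2], [6]], Q = [[1, 3, 5], [2], [4]].
Insert 4: 4 bumps 5 from row 1; 5 appends to row 2. P = [[1, 4, 8], [2, 5], [6]], Q = [[1, 3, 5], [2, 6], [4]].
Insert 7: 7 bumps 8 from row 1; 8 appends to row 2. P = [[1, 4, 7], [2, 5, 8], [6]], Q = [[1, 3, 5], [2, 6, 7], [4]].
Insert 3: 3 bumps 4 from row 1; 4 bumps 5 from row 2; 5 bumps 6 from row 3; 6 starts row 4. P = [[1, 3, 7], [2, 4, 8], [5], [6]], Q = [[1, 3, 5], [2, 6, 7], [4], [8]].

So P = [[1, 3, 7], [2, 4, 8], [5], [6]], Q = [[1, 3, 5], [2, 6, 7], [4], [8]].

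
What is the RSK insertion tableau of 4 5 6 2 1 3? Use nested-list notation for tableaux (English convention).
P = [[1, 3, 6], [2, 5], [4]]

Insert 4: appended to row 1. P = [[4]].
Insert 5: appended to row 1. P = [[4, 5]].
Insert 6: appended to row 1. P = [[4, 5, 6]].
Insert 2: 2 bumps 4 from row 1; 4 starts row 2. P = [[2, 5, 6], [4]].
Insert 1: 1 bumps 2 from row 1; 2 bumps 4 from row 2; 4 starts row 3. P = [[1, 5, 6], [2], [4]].
Insert 3: 3 bumps 5 from row 1; 5 appends to row 2. P = [[1, 3, 6], [2, 5], [4]].

So P = [[1, 3, 6], [2, 5], [4]].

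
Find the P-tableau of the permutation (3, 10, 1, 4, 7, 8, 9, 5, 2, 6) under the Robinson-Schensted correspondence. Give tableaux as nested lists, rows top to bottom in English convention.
P = [[1, 2, 5, 6, 9], [3, 4, 8], [7], [10]]

After inserting 3: P = [[3]].
After inserting 10: P = [[3, 10]].
After inserting 1: P = [[1, 10], [3]].
After inserting 4: P = [[1, 4], [3, 10]].
After inserting 7: P = [[1, 4, 7], [3, 10]].
After inserting 8: P = [[1, 4, 7, 8], [3, 10]].
After inserting 9: P = [[1, 4, 7, 8, 9], [3, 10]].
After inserting 5: P = [[1, 4, 5, 8, 9], [3, 7], [10]].
After inserting 2: P = [[1, 2, 5, 8, 9], [3, 4], [7], [10]].
After inserting 6: P = [[1, 2, 5, 6, 9], [3, 4, 8], [7], [10]].

So P = [[1, 2, 5, 6, 9], [3, 4, 8], [7], [10]].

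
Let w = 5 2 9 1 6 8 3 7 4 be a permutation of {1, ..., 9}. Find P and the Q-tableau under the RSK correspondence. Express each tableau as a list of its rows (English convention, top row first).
Insert each entry of the permutation into P by Schensted row insertion, recording in Q the position of each new cell.

After inserting 5: P = [[5]].
After inserting 2: P = [[2], [5]].
After inserting 9: P = [[2, 9], [5]].
After inserting 1: P = [[1, 9], [2], [5]].
After inserting 6: P = [[1, 6], [2, 9], [5]].
After inserting 8: P = [[1, 6, 8], [2, 9], [5]].
After inserting 3: P = [[1, 3, 8], [2, 6], [5, 9]].
After inserting 7: P = [[1, 3, 7], [2, 6, 8], [5, 9]].
After inserting 4: P = [[1, 3, 4], [2, 6, 7], [5, 8], [9]].

So P = [[1, 3, 4], [2, 6, 7], [5, 8], [9]], Q = [[1, 3, 6], [2, 5, 8], [4, 7], [9]].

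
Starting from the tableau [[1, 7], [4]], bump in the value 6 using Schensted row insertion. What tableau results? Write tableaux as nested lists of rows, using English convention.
[[1, 6], [4, 7]]

In row 1, 6 replaces 7 (the leftmost entry greater than 6); 7 is bumped to row 2. 7 is appended to row 2. The new tableau is [[1, 6], [4, 7]].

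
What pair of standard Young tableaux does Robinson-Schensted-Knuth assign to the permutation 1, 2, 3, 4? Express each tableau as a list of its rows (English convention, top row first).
P = [[1, 2, 3, 4]], Q = [[1, 2, 3, 4]]

Insert each entry of the permutation into P by Schensted row insertion, recording in Q the position of each new cell.

Insert 1: appended to row 1. P = [[1]].
Insert 2: appended to row 1. P = [[1, 2]].
Insert 3: appended to row 1. P = [[1, 2, 3]].
Insert 4: appended to row 1. P = [[1, 2, 3, 4]].

So P = [[1, 2, 3, 4]], Q = [[1, 2, 3, 4]].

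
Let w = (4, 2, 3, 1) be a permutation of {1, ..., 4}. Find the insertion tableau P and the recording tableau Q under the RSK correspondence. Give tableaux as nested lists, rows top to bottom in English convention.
Insert each entry of the permutation into P by Schensted row insertion, recording in Q the position of each new cell.

Insert 4: appended to row 1. P = [[4]].
Insert 2: 2 bumps 4 from row 1; 4 starts row 2. P = [[2], [4]].
Insert 3: appended to row 1. P = [[2, 3], [4]].
Insert 1: 1 bumps 2 from row 1; 2 bumps 4 from row 2; 4 starts row 3. P = [[1, 3], [2], [4]].

So P = [[1, 3], [2], [4]], Q = [[1, 3], [2], [4]].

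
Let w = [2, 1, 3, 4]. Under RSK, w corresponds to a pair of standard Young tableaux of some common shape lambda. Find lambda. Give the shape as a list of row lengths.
Row-insert each entry into an empty tableau.

After inserting 2: P = [[2]].
After inserting 1: P = [[1], [2]].
After inserting 3: P = [[1, 3], [2]].
After inserting 4: P = [[1, 3, 4], [2]].

The final insertion tableau P = [[1, 3, 4], [2]] has shape [3, 1].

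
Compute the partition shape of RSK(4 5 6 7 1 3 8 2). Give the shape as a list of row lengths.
[5, 2, 1]

Row-insert each entry into an empty tableau.

After inserting 4: P = [[4]].
After inserting 5: P = [[4, 5]].
After inserting 6: P = [[4, 5, 6]].
After inserting 7: P = [[4, 5, 6, 7]].
After inserting 1: P = [[1, 5, 6, 7], [4]].
After inserting 3: P = [[1, 3, 6, 7], [4, 5]].
After inserting 8: P = [[1, 3, 6, 7, 8], [4, 5]].
After inserting 2: P = [[1, 2, 6, 7, 8], [3, 5], [4]].

The final insertion tableau P = [[1, 2, 6, 7, 8], [3, 5], [4]] has shape [5, 2, 1].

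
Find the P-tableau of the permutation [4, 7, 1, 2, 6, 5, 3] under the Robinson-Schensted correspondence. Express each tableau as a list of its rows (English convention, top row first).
P = [[1, 2, 3], [4, 5], [6], [7]]

Insert 4: appended to row 1. P = [[4]].
Insert 7: appended to row 1. P = [[4, 7]].
Insert 1: 1 bumps 4 from row 1; 4 starts row 2. P = [[1, 7], [4]].
Insert 2: 2 bumps 7 from row 1; 7 appends to row 2. P = [[1, 2], [4, 7]].
Insert 6: appended to row 1. P = [[1, 2, 6], [4, 7]].
Insert 5: 5 bumps 6 from row 1; 6 bumps 7 from row 2; 7 starts row 3. P = [[1, 2, 5], [4, 6], [7]].
Insert 3: 3 bumps 5 from row 1; 5 bumps 6 from row 2; 6 bumps 7 from row 3; 7 starts row 4. P = [[1, 2, 3], [4, 5], [6], [7]].

So P = [[1, 2, 3], [4, 5], [6], [7]].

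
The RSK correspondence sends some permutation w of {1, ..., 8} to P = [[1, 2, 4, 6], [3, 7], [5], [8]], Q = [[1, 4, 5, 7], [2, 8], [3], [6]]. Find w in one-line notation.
Reverse the RSK construction: for i from n down to 1, find the cell of Q containing i, remove the entry at that cell from P, and reverse-bump it up through P; the value ejected from row 1 is w(i).

Step i=8: Q has 8 at row 2, column 2; remove 7 from row 2 of P and reverse-bump: 7 enters row 1 and ejects 6. So w(8) = 6. P is now [[1, 2, 4, 7], [3], [5], [8]].
Step i=7: Q has 7 at row 1, column 4; remove that cell from P, ejecting 7. So w(7) = 7. P is now [[1, 2, 4], [3], [5], [8]].
Step i=6: Q has 6 at row 4, column 1; remove 8 from row 4 of P and reverse-bump: 8 enters row 3 and ejects 5; 5 enters row 2 and ejects 3; 3 enters row 1 and ejects 2. So w(6) = 2. P is now [[1, 3, 4], [5], [8]].
Step i=5: Q has 5 at row 1, column 3; remove that cell from P, ejecting 4. So w(5) = 4. P is now [[1, 3], [5], [8]].
Step i=4: Q has 4 at row 1, column 2; remove that cell from P, ejecting 3. So w(4) = 3. P is now [[1], [5], [8]].
Step i=3: Q has 3 at row 3, column 1; remove 8 from row 3 of P and reverse-bump: 8 enters row 2 and ejects 5; 5 enters row 1 and ejects 1. So w(3) = 1. P is now [[5], [8]].
Step i=2: Q has 2 at row 2, column 1; remove 8 from row 2 of P and reverse-bump: 8 enters row 1 and ejects 5. So w(2) = 5. P is now [[8]].
Step i=1: Q has 1 at row 1, column 1; remove that cell from P, ejecting 8. So w(1) = 8. P is now [].

So w = 8 5 1 3 4 2 7 6.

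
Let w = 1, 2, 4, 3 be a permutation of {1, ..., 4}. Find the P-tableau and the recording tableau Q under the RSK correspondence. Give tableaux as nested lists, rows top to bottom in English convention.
Insert each entry of the permutation into P by Schensted row insertion, recording in Q the position of each new cell.

After inserting 1: P = [[1]].
After inserting 2: P = [[1, 2]].
After inserting 4: P = [[1, 2, 4]].
After inserting 3: P = [[1, 2, 3], [4]].

So P = [[1, 2, 3], [4]], Q = [[1, 2, 3], [4]].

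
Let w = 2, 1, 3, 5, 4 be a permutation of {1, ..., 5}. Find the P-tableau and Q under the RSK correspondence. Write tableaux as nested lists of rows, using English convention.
Insert each entry of the permutation into P by Schensted row insertion, recording in Q the position of each new cell.

Insert 2: appended to row 1. P = [[2]].
Insert 1: 1 bumps 2 from row 1; 2 starts row 2. P = [[1], [2]].
Insert 3: appended to row 1. P = [[1, 3], [2]].
Insert 5: appended to row 1. P = [[1, 3, 5], [2]].
Insert 4: 4 bumps 5 from row 1; 5 appends to row 2. P = [[1, 3, 4], [2, 5]].

So P = [[1, 3, 4], [2, 5]], Q = [[1, 3, 4], [2, 5]].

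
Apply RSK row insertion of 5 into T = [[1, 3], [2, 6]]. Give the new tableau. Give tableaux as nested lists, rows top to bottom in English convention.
5 is larger than every entry of row 1, so it is appended to row 1. The new tableau is [[1, 3, 5], [2, 6]].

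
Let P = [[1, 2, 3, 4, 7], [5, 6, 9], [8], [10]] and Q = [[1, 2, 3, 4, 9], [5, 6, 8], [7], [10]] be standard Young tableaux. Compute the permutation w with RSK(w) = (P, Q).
1 5 8 10 2 9 3 6 7 4

Reverse the RSK construction: for i from n down to 1, find the cell of Q containing i, remove the entry at that cell from P, and reverse-bump it up through P; the value ejected from row 1 is w(i).

Step i=10: Q has 10 at row 4, column 1; remove 10 from row 4 of P and reverse-bump: 10 enters row 3 and ejects 8; 8 enters row 2 and ejects 6; 6 enters row 1 and ejects 4. So w(10) = 4. P is now [[1, 2, 3, 6, 7], [5, 8, 9], [10]].
Step i=9: Q has 9 at row 1, column 5; remove that cell from P, ejecting 7. So w(9) = 7. P is now [[1, 2, 3, 6], [5, 8, 9], [10]].
Step i=8: Q has 8 at row 2, column 3; remove 9 from row 2 of P and reverse-bump: 9 enters row 1 and ejects 6. So w(8) = 6. P is now [[1, 2, 3, 9], [5, 8], [10]].
Step i=7: Q has 7 at row 3, column 1; remove 10 from row 3 of P and reverse-bump: 10 enters row 2 and ejects 8; 8 enters row 1 and ejects 3. So w(7) = 3. P is now [[1, 2, 8, 9], [5, 10]].
Step i=6: Q has 6 at row 2, column 2; remove 10 from row 2 of P and reverse-bump: 10 enters row 1 and ejects 9. So w(6) = 9. P is now [[1, 2, 8, 10], [5]].
Step i=5: Q has 5 at row 2, column 1; remove 5 from row 2 of P and reverse-bump: 5 enters row 1 and ejects 2. So w(5) = 2. P is now [[1, 5, 8, 10]].
Step i=4: Q has 4 at row 1, column 4; remove that cell from P, ejecting 10. So w(4) = 10. P is now [[1, 5, 8]].
Step i=3: Q has 3 at row 1, column 3; remove that cell from P, ejecting 8. So w(3) = 8. P is now [[1, 5]].
Step i=2: Q has 2 at row 1, column 2; remove that cell from P, ejecting 5. So w(2) = 5. P is now [[1]].
Step i=1: Q has 1 at row 1, column 1; remove that cell from P, ejecting 1. So w(1) = 1. P is now [].

So w = 1 5 8 10 2 9 3 6 7 4.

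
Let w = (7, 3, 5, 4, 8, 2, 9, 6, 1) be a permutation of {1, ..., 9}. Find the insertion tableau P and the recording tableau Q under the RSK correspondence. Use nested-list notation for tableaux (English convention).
Insert each entry of the permutation into P by Schensted row insertion, recording in Q the position of each new cell.

After inserting 7: P = [[7]].
After inserting 3: P = [[3], [7]].
After inserting 5: P = [[3, 5], [7]].
After inserting 4: P = [[3, 4], [5], [7]].
After inserting 8: P = [[3, 4, 8], [5], [7]].
After inserting 2: P = [[2, 4, 8], [3], [5], [7]].
After inserting 9: P = [[2, 4, 8, 9], [3], [5], [7]].
After inserting 6: P = [[2, 4, 6, 9], [3, 8], [5], [7]].
After inserting 1: P = [[1, 4, 6, 9], [2, 8], [3], [5], [7]].

So P = [[1, 4, 6, 9], [2, 8], [3], [5], [7]], Q = [[1, 3, 5, 7], [2, 8], [4], [6], [9]].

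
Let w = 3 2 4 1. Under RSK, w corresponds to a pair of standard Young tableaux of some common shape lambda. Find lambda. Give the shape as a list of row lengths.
Row-insert each entry into an empty tableau.

After inserting 3: P = [[3]].
After inserting 2: P = [[2], [3]].
After inserting 4: P = [[2, 4], [3]].
After inserting 1: P = [[1, 4], [2], [3]].

The final insertion tableau P = [[1, 4], [2], [3]] has shape [2, 1, 1].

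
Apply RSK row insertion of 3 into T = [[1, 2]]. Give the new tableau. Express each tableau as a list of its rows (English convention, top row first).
3 is larger than every entry of row 1, so it is appended to row 1. The new tableau is [[1, 2, 3]].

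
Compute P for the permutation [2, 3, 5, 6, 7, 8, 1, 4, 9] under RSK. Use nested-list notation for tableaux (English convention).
Insert 2: appended to row 1. P = [[2]].
Insert 3: appended to row 1. P = [[2, 3]].
Insert 5: appended to row 1. P = [[2, 3, 5]].
Insert 6: appended to row 1. P = [[2, 3, 5, 6]].
Insert 7: appended to row 1. P = [[2, 3, 5, 6, 7]].
Insert 8: appended to row 1. P = [[2, 3, 5, 6, 7, 8]].
Insert 1: 1 bumps 2 from row 1; 2 starts row 2. P = [[1, 3, 5, 6, 7, 8], [2]].
Insert 4: 4 bumps 5 from row 1; 5 appends to row 2. P = [[1, 3, 4, 6, 7, 8], [2, 5]].
Insert 9: appended to row 1. P = [[1, 3, 4, 6, 7, 8, 9], [2, 5]].

So P = [[1, 3, 4, 6, 7, 8, 9], [2, 5]].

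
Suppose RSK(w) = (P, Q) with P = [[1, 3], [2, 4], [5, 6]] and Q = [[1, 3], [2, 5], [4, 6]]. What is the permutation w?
5 2 6 1 4 3

Reverse RSK: for i = n, n-1, ..., 1, locate i in Q, remove the corresponding corner cell from P, and reverse-bump its entry up through P; the value ejected from row 1 is w(i).

So w = 5 2 6 1 4 3.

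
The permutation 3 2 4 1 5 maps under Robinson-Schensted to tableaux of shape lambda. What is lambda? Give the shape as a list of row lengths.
[3, 1, 1]

Row-insert each entry into an empty tableau.

After inserting 3: P = [[3]].
After inserting 2: P = [[2], [3]].
After inserting 4: P = [[2, 4], [3]].
After inserting 1: P = [[1, 4], [2], [3]].
After inserting 5: P = [[1, 4, 5], [2], [3]].

The final insertion tableau P = [[1, 4, 5], [2], [3]] has shape [3, 1, 1].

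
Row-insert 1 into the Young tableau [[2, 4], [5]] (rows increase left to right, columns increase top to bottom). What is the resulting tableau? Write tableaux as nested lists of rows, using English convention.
[[1, 4], [2], [5]]

In row 1, 1 replaces 2 (the leftmost entry greater than 1); 2 is bumped to row 2. In row 2, 2 replaces 5 (the leftmost entry greater than 2); 5 is bumped to row 3. 5 starts a new row 3. The new tableau is [[1, 4], [2], [5]].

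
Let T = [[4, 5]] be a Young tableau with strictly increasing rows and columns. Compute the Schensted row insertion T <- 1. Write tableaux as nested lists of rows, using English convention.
[[1, 5], [4]]

In row 1, 1 replaces 4 (the leftmost entry greater than 1); 4 is bumped to row 2. 4 starts a new row 2. The new tableau is [[1, 5], [4]].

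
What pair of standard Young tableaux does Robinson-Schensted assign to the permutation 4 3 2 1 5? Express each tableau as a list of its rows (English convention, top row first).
Insert each entry of the permutation into P by Schensted row insertion, recording in Q the position of each new cell.

Insert 4: appended to row 1. P = [[4]].
Insert 3: 3 bumps 4 from row 1; 4 starts row 2. P = [[3], [4]].
Insert 2: 2 bumps 3 from row 1; 3 bumps 4 from row 2; 4 starts row 3. P = [[2], [3], [4]].
Insert 1: 1 bumps 2 from row 1; 2 bumps 3 from row 2; 3 bumps 4 from row 3; 4 starts row 4. P = [[1], [2], [3], [4]].
Insert 5: appended to row 1. P = [[1, 5], [2], [3], [4]].

So P = [[1, 5], [2], [3], [4]], Q = [[1, 5], [2], [3], [4]].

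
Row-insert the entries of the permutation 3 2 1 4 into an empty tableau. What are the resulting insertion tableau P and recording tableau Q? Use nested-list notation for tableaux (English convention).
Insert each entry of the permutation into P by Schensted row insertion, recording in Q the position of each new cell.

After inserting 3: P = [[3]].
After inserting 2: P = [[2], [3]].
After inserting 1: P = [[1], [2], [3]].
After inserting 4: P = [[1, 4], [2], [3]].

So P = [[1, 4], [2], [3]], Q = [[1, 4], [2], [3]].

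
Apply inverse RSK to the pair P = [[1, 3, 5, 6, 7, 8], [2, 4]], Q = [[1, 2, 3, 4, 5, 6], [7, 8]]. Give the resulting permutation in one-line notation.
2 4 5 6 7 8 1 3

Reverse the RSK construction: for i from n down to 1, find the cell of Q containing i, remove the entry at that cell from P, and reverse-bump it up through P; the value ejected from row 1 is w(i).

Step i=8: Q has 8 at row 2, column 2; remove 4 from row 2 of P and reverse-bump: 4 enters row 1 and ejects 3. So w(8) = 3. P is now [[1, 4, 5, 6, 7, 8], [2]].
Step i=7: Q has 7 at row 2, column 1; remove 2 from row 2 of P and reverse-bump: 2 enters row 1 and ejects 1. So w(7) = 1. P is now [[2, 4, 5, 6, 7, 8]].
Step i=6: Q has 6 at row 1, column 6; remove that cell from P, ejecting 8. So w(6) = 8. P is now [[2, 4, 5, 6, 7]].
Step i=5: Q has 5 at row 1, column 5; remove that cell from P, ejecting 7. So w(5) = 7. P is now [[2, 4, 5, 6]].
Step i=4: Q has 4 at row 1, column 4; remove that cell from P, ejecting 6. So w(4) = 6. P is now [[2, 4, 5]].
Step i=3: Q has 3 at row 1, column 3; remove that cell from P, ejecting 5. So w(3) = 5. P is now [[2, 4]].
Step i=2: Q has 2 at row 1, column 2; remove that cell from P, ejecting 4. So w(2) = 4. P is now [[2]].
Step i=1: Q has 1 at row 1, column 1; remove that cell from P, ejecting 2. So w(1) = 2. P is now [].

So w = 2 4 5 6 7 8 1 3.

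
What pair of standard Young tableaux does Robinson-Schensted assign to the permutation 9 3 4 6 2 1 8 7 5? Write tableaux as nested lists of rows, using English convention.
P = [[1, 4, 5, 7], [2, 6], [3, 8], [9]], Q = [[1, 3, 4, 7], [2, 8], [5, 9], [6]]

Insert each entry of the permutation into P by Schensted row insertion, recording in Q the position of each new cell.

Insert 9: appended to row 1. P = [[9]].
Insert 3: 3 bumps 9 from row 1; 9 starts row 2. P = [[3], [9]].
Insert 4: appended to row 1. P = [[3, 4], [9]].
Insert 6: appended to row 1. P = [[3, 4, 6], [9]].
Insert 2: 2 bumps 3 from row 1; 3 bumps 9 from row 2; 9 starts row 3. P = [[2, 4, 6], [3], [9]].
Insert 1: 1 bumps 2 from row 1; 2 bumps 3 from row 2; 3 bumps 9 from row 3; 9 starts row 4. P = [[1, 4, 6], [2], [3], [9]].
Insert 8: appended to row 1. P = [[1, 4, 6, 8], [2], [3], [9]].
Insert 7: 7 bumps 8 from row 1; 8 appends to row 2. P = [[1, 4, 6, 7], [2, 8], [3], [9]].
Insert 5: 5 bumps 6 from row 1; 6 bumps 8 from row 2; 8 appends to row 3. P = [[1, 4, 5, 7], [2, 6], [3, 8], [9]].

So P = [[1, 4, 5, 7], [2, 6], [3, 8], [9]], Q = [[1, 3, 4, 7], [2, 8], [5, 9], [6]].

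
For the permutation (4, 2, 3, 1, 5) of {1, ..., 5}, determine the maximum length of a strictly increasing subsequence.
3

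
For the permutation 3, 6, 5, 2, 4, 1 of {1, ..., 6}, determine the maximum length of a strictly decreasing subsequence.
4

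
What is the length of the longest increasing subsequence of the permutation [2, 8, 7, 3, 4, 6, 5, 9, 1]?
5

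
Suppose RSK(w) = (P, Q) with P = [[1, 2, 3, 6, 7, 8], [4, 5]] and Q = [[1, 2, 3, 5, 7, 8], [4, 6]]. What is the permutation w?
Reverse the RSK construction: for i from n down to 1, find the cell of Q containing i, remove the entry at that cell from P, and reverse-bump it up through P; the value ejected from row 1 is w(i).

Step i=8: Q has 8 at row 1, column 6; remove that cell from P, ejecting 8. So w(8) = 8. P is now [[1, 2, 3, 6, 7], [4, 5]].
Step i=7: Q has 7 at row 1, column 5; remove that cell from P, ejecting 7. So w(7) = 7. P is now [[1, 2, 3, 6], [4, 5]].
Step i=6: Q has 6 at row 2, column 2; remove 5 from row 2 of P and reverse-bump: 5 enters row 1 and ejects 3. So w(6) = 3. P is now [[1, 2, 5, 6], [4]].
Step i=5: Q has 5 at row 1, column 4; remove that cell from P, ejecting 6. So w(5) = 6. P is now [[1, 2, 5], [4]].
Step i=4: Q has 4 at row 2, column 1; remove 4 from row 2 of P and reverse-bump: 4 enters row 1 and ejects 2. So w(4) = 2. P is now [[1, 4, 5]].
Step i=3: Q has 3 at row 1, column 3; remove that cell from P, ejecting 5. So w(3) = 5. P is now [[1, 4]].
Step i=2: Q has 2 at row 1, column 2; remove that cell from P, ejecting 4. So w(2) = 4. P is now [[1]].
Step i=1: Q has 1 at row 1, column 1; remove that cell from P, ejecting 1. So w(1) = 1. P is now [].

So w = 1 4 5 2 6 3 7 8.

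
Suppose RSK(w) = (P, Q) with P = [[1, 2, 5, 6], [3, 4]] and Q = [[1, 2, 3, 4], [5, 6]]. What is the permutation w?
3 4 5 6 1 2

Reverse the RSK construction: for i from n down to 1, find the cell of Q containing i, remove the entry at that cell from P, and reverse-bump it up through P; the value ejected from row 1 is w(i).

Step i=6: Q has 6 at row 2, column 2; remove 4 from row 2 of P and reverse-bump: 4 enters row 1 and ejects 2. So w(6) = 2. P is now [[1, 4, 5, 6], [3]].
Step i=5: Q has 5 at row 2, column 1; remove 3 from row 2 of P and reverse-bump: 3 enters row 1 and ejects 1. So w(5) = 1. P is now [[3, 4, 5, 6]].
Step i=4: Q has 4 at row 1, column 4; remove that cell from P, ejecting 6. So w(4) = 6. P is now [[3, 4, 5]].
Step i=3: Q has 3 at row 1, column 3; remove that cell from P, ejecting 5. So w(3) = 5. P is now [[3, 4]].
Step i=2: Q has 2 at row 1, column 2; remove that cell from P, ejecting 4. So w(2) = 4. P is now [[3]].
Step i=1: Q has 1 at row 1, column 1; remove that cell from P, ejecting 3. So w(1) = 3. P is now [].

So w = 3 4 5 6 1 2.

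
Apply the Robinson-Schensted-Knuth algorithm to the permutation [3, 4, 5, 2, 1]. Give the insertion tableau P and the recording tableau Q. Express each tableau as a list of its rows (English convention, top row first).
Insert each entry of the permutation into P by Schensted row insertion, recording in Q the position of each new cell.

After inserting 3: P = [[3]].
After inserting 4: P = [[3, 4]].
After inserting 5: P = [[3, 4, 5]].
After inserting 2: P = [[2, 4, 5], [3]].
After inserting 1: P = [[1, 4, 5], [2], [3]].

So P = [[1, 4, 5], [2], [3]], Q = [[1, 2, 3], [4], [5]].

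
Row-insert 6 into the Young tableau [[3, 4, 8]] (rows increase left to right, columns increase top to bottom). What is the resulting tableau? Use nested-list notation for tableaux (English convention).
In row 1, 6 replaces 8 (the leftmost entry greater than 6); 8 is bumped to row 2. 8 starts a new row 2. The new tableau is [[3, 4, 6], [8]].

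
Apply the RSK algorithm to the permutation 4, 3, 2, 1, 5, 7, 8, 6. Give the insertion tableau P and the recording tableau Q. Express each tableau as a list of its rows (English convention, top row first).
P = [[1, 5, 6, 8], [2, 7], [3], [4]], Q = [[1, 5, 6, 7], [2, 8], [3], [4]]

Insert each entry of the permutation into P by Schensted row insertion, recording in Q the position of each new cell.

Insert 4: appended to row 1. P = [[4]].
Insert 3: 3 bumps 4 from row 1; 4 starts row 2. P = [[3], [4]].
Insert 2: 2 bumps 3 from row 1; 3 bumps 4 from row 2; 4 starts row 3. P = [[2], [3], [4]].
Insert 1: 1 bumps 2 from row 1; 2 bumps 3 from row 2; 3 bumps 4 from row 3; 4 starts row 4. P = [[1], [2], [3], [4]].
Insert 5: appended to row 1. P = [[1, 5], [2], [3], [4]].
Insert 7: appended to row 1. P = [[1, 5, 7], [2], [3], [4]].
Insert 8: appended to row 1. P = [[1, 5, 7, 8], [2], [3], [4]].
Insert 6: 6 bumps 7 from row 1; 7 appends to row 2. P = [[1, 5, 6, 8], [2, 7], [3], [4]].

So P = [[1, 5, 6, 8], [2, 7], [3], [4]], Q = [[1, 5, 6, 7], [2, 8], [3], [4]].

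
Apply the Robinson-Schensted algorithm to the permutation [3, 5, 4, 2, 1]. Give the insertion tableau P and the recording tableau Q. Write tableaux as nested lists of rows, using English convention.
Insert each entry of the permutation into P by Schensted row insertion, recording in Q the position of each new cell.

Insert 3: appended to row 1. P = [[3]], Q = [[1]].
Insert 5: appended to row 1. P = [[3, 5]], Q = [[1, 2]].
Insert 4: 4 bumps 5 from row 1; 5 starts row 2. P = [[3, 4], [5]], Q = [[1, 2], [3]].
Insert 2: 2 bumps 3 from row 1; 3 bumps 5 from row 2; 5 starts row 3. P = [[2, 4], [3], [5]], Q = [[1, 2], [3], [4]].
Insert 1: 1 bumps 2 from row 1; 2 bumps 3 from row 2; 3 bumps 5 from row 3; 5 starts row 4. P = [[1, 4], [2], [3], [5]], Q = [[1, 2], [3], [4], [5]].

So P = [[1, 4], [2], [3], [5]], Q = [[1, 2], [3], [4], [5]].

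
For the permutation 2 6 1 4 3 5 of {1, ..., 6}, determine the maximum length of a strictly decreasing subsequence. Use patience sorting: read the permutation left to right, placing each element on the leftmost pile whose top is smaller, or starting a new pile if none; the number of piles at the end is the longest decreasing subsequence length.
3

2: new pile. tops = [2]
6: onto pile 1 (replacing 2). tops = [6]
1: new pile. tops = [6, 1]
4: onto pile 2 (replacing 1). tops = [6, 4]
3: new pile. tops = [6, 4, 3]
5: onto pile 2 (replacing 4). tops = [6, 5, 3]

3 piles, so the longest decreasing subsequence has length 3.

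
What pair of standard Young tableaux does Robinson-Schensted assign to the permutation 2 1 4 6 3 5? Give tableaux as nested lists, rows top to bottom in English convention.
Insert each entry of the permutation into P by Schensted row insertion, recording in Q the position of each new cell.

Insert 2: appended to row 1. P = [[2]].
Insert 1: 1 bumps 2 from row 1; 2 starts row 2. P = [[1], [2]].
Insert 4: appended to row 1. P = [[1, 4], [2]].
Insert 6: appended to row 1. P = [[1, 4, 6], [2]].
Insert 3: 3 bumps 4 from row 1; 4 appends to row 2. P = [[1, 3, 6], [2, 4]].
Insert 5: 5 bumps 6 from row 1; 6 appends to row 2. P = [[1, 3, 5], [2, 4, 6]].

So P = [[1, 3, 5], [2, 4, 6]], Q = [[1, 3, 4], [2, 5, 6]].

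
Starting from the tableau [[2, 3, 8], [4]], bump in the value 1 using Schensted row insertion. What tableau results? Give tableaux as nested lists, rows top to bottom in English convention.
[[1, 3, 8], [2], [4]]

In row 1, 1 replaces 2 (the leftmost entry greater than 1); 2 is bumped to row 2. In row 2, 2 replaces 4 (the leftmost entry greater than 2); 4 is bumped to row 3. 4 starts a new row 3. The new tableau is [[1, 3, 8], [2], [4]].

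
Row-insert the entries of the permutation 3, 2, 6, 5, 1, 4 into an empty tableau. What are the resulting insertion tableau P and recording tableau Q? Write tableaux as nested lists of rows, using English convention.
P = [[1, 4], [2, 5], [3, 6]], Q = [[1, 3], [2, 4], [5, 6]]

Insert each entry of the permutation into P by Schensted row insertion, recording in Q the position of each new cell.

Insert 3: appended to row 1. P = [[3]], Q = [[1]].
Insert 2: 2 bumps 3 from row 1; 3 starts row 2. P = [[2], [3]], Q = [[1], [2]].
Insert 6: appended to row 1. P = [[2, 6], [3]], Q = [[1, 3], [2]].
Insert 5: 5 bumps 6 from row 1; 6 appends to row 2. P = [[2, 5], [3, 6]], Q = [[1, 3], [2, 4]].
Insert 1: 1 bumps 2 from row 1; 2 bumps 3 from row 2; 3 starts row 3. P = [[1, 5], [2, 6], [3]], Q = [[1, 3], [2, 4], [5]].
Insert 4: 4 bumps 5 from row 1; 5 bumps 6 from row 2; 6 appends to row 3. P = [[1, 4], [2, 5], [3, 6]], Q = [[1, 3], [2, 4], [5, 6]].

So P = [[1, 4], [2, 5], [3, 6]], Q = [[1, 3], [2, 4], [5, 6]].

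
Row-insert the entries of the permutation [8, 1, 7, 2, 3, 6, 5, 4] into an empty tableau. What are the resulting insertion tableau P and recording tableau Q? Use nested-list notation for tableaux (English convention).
Insert each entry of the permutation into P by Schensted row insertion, recording in Q the position of each new cell.

Insert 8: appended to row 1. P = [[8]].
Insert 1: 1 bumps 8 from row 1; 8 starts row 2. P = [[1], [8]].
Insert 7: appended to row 1. P = [[1, 7], [8]].
Insert 2: 2 bumps 7 from row 1; 7 bumps 8 from row 2; 8 starts row 3. P = [[1, 2], [7], [8]].
Insert 3: appended to row 1. P = [[1, 2, 3], [7], [8]].
Insert 6: appended to row 1. P = [[1, 2, 3, 6], [7], [8]].
Insert 5: 5 bumps 6 from row 1; 6 bumps 7 from row 2; 7 bumps 8 from row 3; 8 starts row 4. P = [[1, 2, 3, 5], [6], [7], [8]].
Insert 4: 4 bumps 5 from row 1; 5 bumps 6 from row 2; 6 bumps 7 from row 3; 7 bumps 8 from row 4; 8 starts row 5. P = [[1, 2, 3, 4], [5], [6], [7], [8]].

So P = [[1, 2, 3, 4], [5], [6], [7], [8]], Q = [[1, 3, 5, 6], [2], [4], [7], [8]].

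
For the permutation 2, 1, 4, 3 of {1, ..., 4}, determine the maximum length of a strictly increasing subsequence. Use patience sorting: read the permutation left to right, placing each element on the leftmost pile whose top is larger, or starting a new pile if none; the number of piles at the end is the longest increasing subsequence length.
2

2: new pile. tops = [2]
1: onto pile 1 (replacing 2). tops = [1]
4: new pile. tops = [1, 4]
3: onto pile 2 (replacing 4). tops = [1, 3]

2 piles, so the longest increasing subsequence has length 2.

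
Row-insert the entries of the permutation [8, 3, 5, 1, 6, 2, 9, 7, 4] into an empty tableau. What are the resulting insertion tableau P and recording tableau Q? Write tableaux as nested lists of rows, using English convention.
P = [[1, 2, 4, 7], [3, 5, 6], [8, 9]], Q = [[1, 3, 5, 7], [2, 6, 8], [4, 9]]

Insert each entry of the permutation into P by Schensted row insertion, recording in Q the position of each new cell.

After inserting 8: P = [[8]].
After inserting 3: P = [[3], [8]].
After inserting 5: P = [[3, 5], [8]].
After inserting 1: P = [[1, 5], [3], [8]].
After inserting 6: P = [[1, 5, 6], [3], [8]].
After inserting 2: P = [[1, 2, 6], [3, 5], [8]].
After inserting 9: P = [[1, 2, 6, 9], [3, 5], [8]].
After inserting 7: P = [[1, 2, 6, 7], [3, 5, 9], [8]].
After inserting 4: P = [[1, 2, 4, 7], [3, 5, 6], [8, 9]].

So P = [[1, 2, 4, 7], [3, 5, 6], [8, 9]], Q = [[1, 3, 5, 7], [2, 6, 8], [4, 9]].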